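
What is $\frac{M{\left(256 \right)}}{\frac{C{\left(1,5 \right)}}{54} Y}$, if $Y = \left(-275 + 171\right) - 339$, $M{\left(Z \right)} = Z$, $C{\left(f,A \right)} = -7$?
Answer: $\frac{13824}{3101} \approx 4.4579$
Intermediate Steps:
$Y = -443$ ($Y = -104 - 339 = -443$)
$\frac{M{\left(256 \right)}}{\frac{C{\left(1,5 \right)}}{54} Y} = \frac{256}{- \frac{7}{54} \left(-443\right)} = \frac{256}{\left(-7\right) \frac{1}{54} \left(-443\right)} = \frac{256}{\left(- \frac{7}{54}\right) \left(-443\right)} = \frac{256}{\frac{3101}{54}} = 256 \cdot \frac{54}{3101} = \frac{13824}{3101}$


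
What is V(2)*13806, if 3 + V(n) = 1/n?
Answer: -34515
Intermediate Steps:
V(n) = -3 + 1/n
V(2)*13806 = (-3 + 1/2)*13806 = (-3 + ½)*13806 = -5/2*13806 = -34515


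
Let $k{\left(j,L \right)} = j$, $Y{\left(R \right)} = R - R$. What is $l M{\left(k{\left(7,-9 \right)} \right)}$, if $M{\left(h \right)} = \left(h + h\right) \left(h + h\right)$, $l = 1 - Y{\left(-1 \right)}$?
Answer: $196$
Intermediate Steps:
$Y{\left(R \right)} = 0$
$l = 1$ ($l = 1 - 0 = 1 + 0 = 1$)
$M{\left(h \right)} = 4 h^{2}$ ($M{\left(h \right)} = 2 h 2 h = 4 h^{2}$)
$l M{\left(k{\left(7,-9 \right)} \right)} = 1 \cdot 4 \cdot 7^{2} = 1 \cdot 4 \cdot 49 = 1 \cdot 196 = 196$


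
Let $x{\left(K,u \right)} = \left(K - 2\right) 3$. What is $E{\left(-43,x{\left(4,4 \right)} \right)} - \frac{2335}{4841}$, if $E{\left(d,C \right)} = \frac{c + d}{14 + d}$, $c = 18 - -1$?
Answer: $\frac{48469}{140389} \approx 0.34525$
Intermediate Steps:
$x{\left(K,u \right)} = -6 + 3 K$ ($x{\left(K,u \right)} = \left(-2 + K\right) 3 = -6 + 3 K$)
$c = 19$ ($c = 18 + 1 = 19$)
$E{\left(d,C \right)} = \frac{19 + d}{14 + d}$
$E{\left(-43,x{\left(4,4 \right)} \right)} - \frac{2335}{4841} = \frac{19 - 43}{14 - 43} - \frac{2335}{4841} = \frac{1}{-29} \left(-24\right) - \frac{2335}{4841} = \left(- \frac{1}{29}\right) \left(-24\right) - \frac{2335}{4841} = \frac{24}{29} - \frac{2335}{4841} = \frac{48469}{140389}$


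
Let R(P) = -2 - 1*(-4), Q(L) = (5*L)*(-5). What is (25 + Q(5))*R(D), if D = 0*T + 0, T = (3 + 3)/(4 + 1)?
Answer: -200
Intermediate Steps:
T = 6/5 ≈ 1.2000
Q(L) = -25*L
D = 0 (D = 0*(6/5) + 0 = 0 + 0 = 0)
R(P) = 2 (R(P) = -2 + 4 = 2)
(25 + Q(5))*R(D) = (25 - 25*5)*2 = (25 - 125)*2 = -100*2 = -200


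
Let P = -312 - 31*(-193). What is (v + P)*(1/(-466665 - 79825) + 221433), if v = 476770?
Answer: 58380629337252529/546490 ≈ 1.0683e+11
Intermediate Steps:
P = 5671 (P = -312 + 5983 = 5671)
(v + P)*(1/(-466665 - 79825) + 221433) = (476770 + 5671)*(1/(-466665 - 79825) + 221433) = 482441*(1/(-546490) + 221433) = 482441*(-1/546490 + 221433) = 482441*(121010920169/546490) = 58380629337252529/546490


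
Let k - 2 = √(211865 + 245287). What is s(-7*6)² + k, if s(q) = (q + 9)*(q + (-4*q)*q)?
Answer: 54865566758 + 8*√7143 ≈ 5.4866e+10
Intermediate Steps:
s(q) = (9 + q)*(q - 4*q²)
k = 2 + 8*√7143 (k = 2 + √(211865 + 245287) = 2 + √457152 = 2 + 8*√7143 ≈ 678.13)
s(-7*6)² + k = ((-7*6)*(9 - (-245)*6 - 4*(-7*6)²))² + (2 + 8*√7143) = (-42*(9 - 35*(-42) - 4*(-42)²))² + (2 + 8*√7143) = (-42*(9 + 1470 - 4*1764))² + (2 + 8*√7143) = (-42*(9 + 1470 - 7056))² + (2 + 8*√7143) = (-42*(-5577))² + (2 + 8*√7143) = 234234² + (2 + 8*√7143) = 54865566756 + (2 + 8*√7143) = 54865566758 + 8*√7143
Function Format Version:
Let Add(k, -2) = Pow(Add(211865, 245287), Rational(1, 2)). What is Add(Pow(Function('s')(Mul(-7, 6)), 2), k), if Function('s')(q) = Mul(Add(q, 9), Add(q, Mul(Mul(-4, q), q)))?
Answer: Add(54865566758, Mul(8, Pow(7143, Rational(1, 2)))) ≈ 5.4866e+10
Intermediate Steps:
Function('s')(q) = Mul(Add(9, q), Add(q, Mul(-4, Pow(q, 2))))
k = Add(2, Mul(8, Pow(7143, Rational(1, 2)))) (k = Add(2, Pow(Add(211865, 245287), Rational(1, 2))) = Add(2, Pow(457152, Rational(1, 2))) = Add(2, Mul(8, Pow(7143, Rational(1, 2)))) ≈ 678.13)
Add(Pow(Function('s')(Mul(-7, 6)), 2), k) = Add(Pow(Mul(Mul(-7, 6), Add(9, Mul(-35, Mul(-7, 6)), Mul(-4, Pow(Mul(-7, 6), 2)))), 2), Add(2, Mul(8, Pow(7143, Rational(1, 2))))) = Add(Pow(Mul(-42, Add(9, Mul(-35, -42), Mul(-4, Pow(-42, 2)))), 2), Add(2, Mul(8, Pow(7143, Rational(1, 2))))) = Add(Pow(Mul(-42, Add(9, 1470, Mul(-4, 1764))), 2), Add(2, Mul(8, Pow(7143, Rational(1, 2))))) = Add(Pow(Mul(-42, Add(9, 1470, -7056)), 2), Add(2, Mul(8, Pow(7143, Rational(1, 2))))) = Add(Pow(Mul(-42, -5577), 2), Add(2, Mul(8, Pow(7143, Rational(1, 2))))) = Add(Pow(234234, 2), Add(2, Mul(8, Pow(7143, Rational(1, 2))))) = Add(54865566756, Add(2, Mul(8, Pow(7143, Rational(1, 2))))) = Add(54865566758, Mul(8, Pow(7143, Rational(1, 2))))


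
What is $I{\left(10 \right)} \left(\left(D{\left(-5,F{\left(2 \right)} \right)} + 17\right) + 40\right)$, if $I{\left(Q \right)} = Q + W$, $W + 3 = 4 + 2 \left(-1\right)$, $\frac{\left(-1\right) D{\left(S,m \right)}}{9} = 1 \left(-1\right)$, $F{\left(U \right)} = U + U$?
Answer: $594$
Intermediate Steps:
$F{\left(U \right)} = 2 U$
$D{\left(S,m \right)} = 9$ ($D{\left(S,m \right)} = - 9 \cdot 1 \left(-1\right) = \left(-9\right) \left(-1\right) = 9$)
$W = -1$ ($W = -3 + \left(4 + 2 \left(-1\right)\right) = -3 + \left(4 - 2\right) = -3 + 2 = -1$)
$I{\left(Q \right)} = -1 + Q$ ($I{\left(Q \right)} = Q - 1 = -1 + Q$)
$I{\left(10 \right)} \left(\left(D{\left(-5,F{\left(2 \right)} \right)} + 17\right) + 40\right) = \left(-1 + 10\right) \left(\left(9 + 17\right) + 40\right) = 9 \left(26 + 40\right) = 9 \cdot 66 = 594$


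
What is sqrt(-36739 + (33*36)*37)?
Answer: sqrt(7217) ≈ 84.953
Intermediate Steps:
sqrt(-36739 + (33*36)*37) = sqrt(-36739 + 1188*37) = sqrt(-36739 + 43956) = sqrt(7217)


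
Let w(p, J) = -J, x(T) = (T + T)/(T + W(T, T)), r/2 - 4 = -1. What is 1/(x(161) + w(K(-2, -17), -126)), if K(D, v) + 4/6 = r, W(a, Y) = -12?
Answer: 149/19096 ≈ 0.0078027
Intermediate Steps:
r = 6 (r = 8 + 2*(-1) = 8 - 2 = 6)
K(D, v) = 16/3 (K(D, v) = -⅔ + 6 = 16/3)
x(T) = 2*T/(-12 + T) (x(T) = (T + T)/(T - 12) = (2*T)/(-12 + T) = 2*T/(-12 + T))
1/(x(161) + w(K(-2, -17), -126)) = 1/(2*161/(-12 + 161) - 1*(-126)) = 1/(2*161/149 + 126) = 1/(2*161*(1/149) + 126) = 1/(322/149 + 126) = 1/(19096/149) = 149/19096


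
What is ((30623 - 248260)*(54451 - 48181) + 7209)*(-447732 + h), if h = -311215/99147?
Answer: 20191913642048026213/33049 ≈ 6.1097e+14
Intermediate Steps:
h = -311215/99147 (h = -311215*1/99147 = -311215/99147 ≈ -3.1389)
((30623 - 248260)*(54451 - 48181) + 7209)*(-447732 + h) = ((30623 - 248260)*(54451 - 48181) + 7209)*(-447732 - 311215/99147) = (-217637*6270 + 7209)*(-44391595819/99147) = (-1364583990 + 7209)*(-44391595819/99147) = -1364576781*(-44391595819/99147) = 20191913642048026213/33049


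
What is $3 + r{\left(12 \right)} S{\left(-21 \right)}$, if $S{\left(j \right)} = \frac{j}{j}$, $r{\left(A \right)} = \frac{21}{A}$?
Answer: $\frac{19}{4} \approx 4.75$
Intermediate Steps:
$S{\left(j \right)} = 1$
$3 + r{\left(12 \right)} S{\left(-21 \right)} = 3 + \frac{21}{12} \cdot 1 = 3 + 21 \cdot \frac{1}{12} \cdot 1 = 3 + \frac{7}{4} \cdot 1 = 3 + \frac{7}{4} = \frac{19}{4}$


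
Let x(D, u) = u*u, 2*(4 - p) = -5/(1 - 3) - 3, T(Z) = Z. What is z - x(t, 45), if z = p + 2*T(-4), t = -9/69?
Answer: -8115/4 ≈ -2028.8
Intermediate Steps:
p = 17/4 (p = 4 - (-5/(1 - 3) - 3)/2 = 4 - (-5/(-2) - 3)/2 = 4 - (-5*(-½) - 3)/2 = 4 - (5/2 - 3)/2 = 4 - ½*(-½) = 4 + ¼ = 17/4 ≈ 4.2500)
t = -3/23 (t = -9*1/69 = -3/23 ≈ -0.13043)
x(D, u) = u²
z = -15/4 (z = 17/4 + 2*(-4) = 17/4 - 8 = -15/4 ≈ -3.7500)
z - x(t, 45) = -15/4 - 1*45² = -15/4 - 1*2025 = -15/4 - 2025 = -8115/4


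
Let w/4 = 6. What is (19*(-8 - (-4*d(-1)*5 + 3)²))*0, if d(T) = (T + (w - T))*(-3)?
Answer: 0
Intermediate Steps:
w = 24 (w = 4*6 = 24)
d(T) = -72 (d(T) = (T + (24 - T))*(-3) = 24*(-3) = -72)
(19*(-8 - (-4*d(-1)*5 + 3)²))*0 = (19*(-8 - (-4*(-72)*5 + 3)²))*0 = (19*(-8 - (288*5 + 3)²))*0 = (19*(-8 - (1440 + 3)²))*0 = (19*(-8 - 1*1443²))*0 = (19*(-8 - 1*2082249))*0 = (19*(-8 - 2082249))*0 = (19*(-2082257))*0 = -39562883*0 = 0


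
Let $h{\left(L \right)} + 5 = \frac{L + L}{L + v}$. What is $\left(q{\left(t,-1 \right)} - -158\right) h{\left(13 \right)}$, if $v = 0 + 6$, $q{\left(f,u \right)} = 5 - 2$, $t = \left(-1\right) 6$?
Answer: $- \frac{11109}{19} \approx -584.68$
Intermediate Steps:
$t = -6$
$q{\left(f,u \right)} = 3$ ($q{\left(f,u \right)} = 5 - 2 = 3$)
$v = 6$
$h{\left(L \right)} = -5 + \frac{2 L}{6 + L}$ ($h{\left(L \right)} = -5 + \frac{L + L}{L + 6} = -5 + \frac{2 L}{6 + L}$)
$\left(q{\left(t,-1 \right)} - -158\right) h{\left(13 \right)} = \left(3 - -158\right) \frac{3 \left(-10 - 13\right)}{6 + 13} = \left(3 + 158\right) \frac{3 \left(-10 - 13\right)}{19} = 161 \cdot 3 \cdot \frac{1}{19} \left(-23\right) = 161 \left(- \frac{69}{19}\right) = - \frac{11109}{19}$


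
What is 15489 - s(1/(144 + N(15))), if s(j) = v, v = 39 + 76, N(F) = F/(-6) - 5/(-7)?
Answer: 15374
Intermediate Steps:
N(F) = 5/7 - F/6 (N(F) = F*(-1/6) - 5*(-1/7) = -F/6 + 5/7 = 5/7 - F/6)
v = 115
s(j) = 115
15489 - s(1/(144 + N(15))) = 15489 - 1*115 = 15489 - 115 = 15374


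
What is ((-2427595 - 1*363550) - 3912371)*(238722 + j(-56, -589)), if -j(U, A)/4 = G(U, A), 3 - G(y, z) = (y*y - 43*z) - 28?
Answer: -2362654214200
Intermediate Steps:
G(y, z) = 31 - y² + 43*z (G(y, z) = 3 - ((y*y - 43*z) - 28) = 3 - ((y² - 43*z) - 28) = 3 - (-28 + y² - 43*z) = 3 + (28 - y² + 43*z) = 31 - y² + 43*z)
j(U, A) = -124 - 172*A + 4*U² (j(U, A) = -4*(31 - U² + 43*A) = -124 - 172*A + 4*U²)
((-2427595 - 1*363550) - 3912371)*(238722 + j(-56, -589)) = ((-2427595 - 1*363550) - 3912371)*(238722 + (-124 - 172*(-589) + 4*(-56)²)) = ((-2427595 - 363550) - 3912371)*(238722 + (-124 + 101308 + 4*3136)) = (-2791145 - 3912371)*(238722 + (-124 + 101308 + 12544)) = -6703516*(238722 + 113728) = -6703516*352450 = -2362654214200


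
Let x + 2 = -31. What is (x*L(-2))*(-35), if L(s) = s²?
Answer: 4620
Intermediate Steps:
x = -33 (x = -2 - 31 = -33)
(x*L(-2))*(-35) = -33*(-2)²*(-35) = -33*4*(-35) = -132*(-35) = 4620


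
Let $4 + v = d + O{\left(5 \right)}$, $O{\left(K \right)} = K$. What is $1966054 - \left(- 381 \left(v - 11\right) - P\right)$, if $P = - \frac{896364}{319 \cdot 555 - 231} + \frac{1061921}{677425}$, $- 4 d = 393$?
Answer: $\frac{7319047416443951}{3802483300} \approx 1.9248 \cdot 10^{6}$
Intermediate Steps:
$d = - \frac{393}{4}$ ($d = \left(- \frac{1}{4}\right) 393 = - \frac{393}{4} \approx -98.25$)
$P = - \frac{3329022881}{950620825}$ ($P = - \frac{896364}{177045 - 231} + 1061921 \cdot \frac{1}{677425} = - \frac{896364}{176814} + \frac{151703}{96775} = \left(-896364\right) \frac{1}{176814} + \frac{151703}{96775} = - \frac{49798}{9823} + \frac{151703}{96775} = - \frac{3329022881}{950620825} \approx -3.5019$)
$v = - \frac{389}{4}$ ($v = -4 + \left(- \frac{393}{4} + 5\right) = -4 - \frac{373}{4} = - \frac{389}{4} \approx -97.25$)
$1966054 - \left(- 381 \left(v - 11\right) - P\right) = 1966054 - \left(- 381 \left(- \frac{389}{4} - 11\right) - - \frac{3329022881}{950620825}\right) = 1966054 - \left(\left(-381\right) \left(- \frac{433}{4}\right) + \frac{3329022881}{950620825}\right) = 1966054 - \left(\frac{164973}{4} + \frac{3329022881}{950620825}\right) = 1966054 - \frac{156840085454249}{3802483300} = \frac{7319047416443951}{3802483300}$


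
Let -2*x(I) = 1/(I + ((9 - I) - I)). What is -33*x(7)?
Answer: 33/4 ≈ 8.2500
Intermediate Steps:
x(I) = -1/(2*(9 - I)) (x(I) = -1/(2*(I + ((9 - I) - I))) = -1/(2*(I + (9 - 2*I))) = -1/(2*(9 - I)))
-33*x(7) = -33/(2*(-9 + 7)) = -33/(2*(-2)) = -33*(-1)/(2*2) = -33*(-¼) = 33/4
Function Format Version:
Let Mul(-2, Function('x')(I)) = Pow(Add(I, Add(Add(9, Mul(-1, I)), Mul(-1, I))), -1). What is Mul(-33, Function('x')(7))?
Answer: Rational(33, 4) ≈ 8.2500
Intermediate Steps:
Function('x')(I) = Mul(Rational(-1, 2), Pow(Add(9, Mul(-1, I)), -1)) (Function('x')(I) = Mul(Rational(-1, 2), Pow(Add(I, Add(Add(9, Mul(-1, I)), Mul(-1, I))), -1)) = Mul(Rational(-1, 2), Pow(Add(I, Add(9, Mul(-2, I))), -1)) = Mul(Rational(-1, 2), Pow(Add(9, Mul(-1, I)), -1)))
Mul(-33, Function('x')(7)) = Mul(-33, Mul(Rational(1, 2), Pow(Add(-9, 7), -1))) = Mul(-33, Mul(Rational(1, 2), Pow(-2, -1))) = Mul(-33, Mul(Rational(1, 2), Rational(-1, 2))) = Mul(-33, Rational(-1, 4)) = Rational(33, 4)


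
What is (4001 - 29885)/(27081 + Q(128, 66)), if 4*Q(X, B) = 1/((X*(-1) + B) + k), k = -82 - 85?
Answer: -23709744/24806195 ≈ -0.95580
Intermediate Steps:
k = -167
Q(X, B) = 1/(4*(-167 + B - X)) (Q(X, B) = 1/(4*((X*(-1) + B) - 167)) = 1/(4*((-X + B) - 167)) = 1/(4*((B - X) - 167)) = 1/(4*(-167 + B - X)))
(4001 - 29885)/(27081 + Q(128, 66)) = (4001 - 29885)/(27081 + 1/(4*(-167 + 66 - 1*128))) = -25884/(27081 + 1/(4*(-167 + 66 - 128))) = -25884/(27081 + (1/4)/(-229)) = -25884/(27081 + (1/4)*(-1/229)) = -25884/(27081 - 1/916) = -25884/24806195/916 = -25884*916/24806195 = -23709744/24806195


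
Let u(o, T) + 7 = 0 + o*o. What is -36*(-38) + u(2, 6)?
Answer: 1365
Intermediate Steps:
u(o, T) = -7 + o² (u(o, T) = -7 + (0 + o*o) = -7 + (0 + o²) = -7 + o²)
-36*(-38) + u(2, 6) = -36*(-38) + (-7 + 2²) = 1368 + (-7 + 4) = 1368 - 3 = 1365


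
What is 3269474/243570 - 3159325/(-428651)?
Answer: 47195219344/2269707045 ≈ 20.794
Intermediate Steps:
3269474/243570 - 3159325/(-428651) = 3269474*(1/243570) - 3159325*(-1/428651) = 1634737/121785 + 3159325/428651 = 47195219344/2269707045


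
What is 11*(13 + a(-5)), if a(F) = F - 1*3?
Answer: 55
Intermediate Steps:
a(F) = -3 + F (a(F) = F - 3 = -3 + F)
11*(13 + a(-5)) = 11*(13 + (-3 - 5)) = 11*(13 - 8) = 11*5 = 55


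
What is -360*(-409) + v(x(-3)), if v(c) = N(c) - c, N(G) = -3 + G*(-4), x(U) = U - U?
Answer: 147237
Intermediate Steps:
x(U) = 0
N(G) = -3 - 4*G
v(c) = -3 - 5*c (v(c) = (-3 - 4*c) - c = -3 - 5*c)
-360*(-409) + v(x(-3)) = -360*(-409) + (-3 - 5*0) = 147240 + (-3 + 0) = 147240 - 3 = 147237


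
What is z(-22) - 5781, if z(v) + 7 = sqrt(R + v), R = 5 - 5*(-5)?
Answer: -5788 + 2*sqrt(2) ≈ -5785.2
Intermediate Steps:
R = 30 (R = 5 + 25 = 30)
z(v) = -7 + sqrt(30 + v)
z(-22) - 5781 = (-7 + sqrt(30 - 22)) - 5781 = (-7 + sqrt(8)) - 5781 = (-7 + 2*sqrt(2)) - 5781 = -5788 + 2*sqrt(2)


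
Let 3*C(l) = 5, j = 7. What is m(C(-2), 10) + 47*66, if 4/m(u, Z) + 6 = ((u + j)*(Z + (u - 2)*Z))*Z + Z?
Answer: 4060527/1309 ≈ 3102.0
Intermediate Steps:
C(l) = 5/3 (C(l) = (⅓)*5 = 5/3)
m(u, Z) = 4/(-6 + Z + Z*(7 + u)*(Z + Z*(-2 + u))) (m(u, Z) = 4/(-6 + (((u + 7)*(Z + (u - 2)*Z))*Z + Z)) = 4/(-6 + (((7 + u)*(Z + (-2 + u)*Z))*Z + Z)) = 4/(-6 + (((7 + u)*(Z + Z*(-2 + u)))*Z + Z)) = 4/(-6 + (Z*(7 + u)*(Z + Z*(-2 + u)) + Z)) = 4/(-6 + (Z + Z*(7 + u)*(Z + Z*(-2 + u)))) = 4/(-6 + Z + Z*(7 + u)*(Z + Z*(-2 + u))))
m(C(-2), 10) + 47*66 = 4/(-6 + 10 - 7*10² + 10²*(5/3)² + 6*(5/3)*10²) + 47*66 = 4/(-6 + 10 - 7*100 + 100*(25/9) + 6*(5/3)*100) + 3102 = 4/(-6 + 10 - 700 + 2500/9 + 1000) + 3102 = 4/(5236/9) + 3102 = 4*(9/5236) + 3102 = 9/1309 + 3102 = 4060527/1309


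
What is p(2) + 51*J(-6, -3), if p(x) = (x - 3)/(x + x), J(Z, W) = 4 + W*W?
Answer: 2651/4 ≈ 662.75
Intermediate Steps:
J(Z, W) = 4 + W²
p(x) = (-3 + x)/(2*x) (p(x) = (-3 + x)/((2*x)) = (-3 + x)*(1/(2*x)) = (-3 + x)/(2*x))
p(2) + 51*J(-6, -3) = (½)*(-3 + 2)/2 + 51*(4 + (-3)²) = (½)*(½)*(-1) + 51*(4 + 9) = -¼ + 51*13 = -¼ + 663 = 2651/4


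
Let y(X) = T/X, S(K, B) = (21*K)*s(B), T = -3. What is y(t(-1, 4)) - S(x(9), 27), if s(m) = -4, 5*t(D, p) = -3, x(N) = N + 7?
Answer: 1349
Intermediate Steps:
x(N) = 7 + N
t(D, p) = -3/5 (t(D, p) = (1/5)*(-3) = -3/5)
S(K, B) = -84*K (S(K, B) = (21*K)*(-4) = -84*K)
y(X) = -3/X
y(t(-1, 4)) - S(x(9), 27) = -3/(-3/5) - (-84)*(7 + 9) = -3*(-5/3) - (-84)*16 = 5 - 1*(-1344) = 5 + 1344 = 1349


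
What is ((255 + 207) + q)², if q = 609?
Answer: 1147041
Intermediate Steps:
((255 + 207) + q)² = ((255 + 207) + 609)² = (462 + 609)² = 1071² = 1147041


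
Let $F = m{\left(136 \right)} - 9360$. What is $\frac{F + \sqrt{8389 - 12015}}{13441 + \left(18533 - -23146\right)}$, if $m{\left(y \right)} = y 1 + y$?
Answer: $- \frac{568}{3445} + \frac{7 i \sqrt{74}}{55120} \approx -0.16488 + 0.0010925 i$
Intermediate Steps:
$m{\left(y \right)} = 2 y$ ($m{\left(y \right)} = y + y = 2 y$)
$F = -9088$ ($F = 2 \cdot 136 - 9360 = 272 - 9360 = -9088$)
$\frac{F + \sqrt{8389 - 12015}}{13441 + \left(18533 - -23146\right)} = \frac{-9088 + \sqrt{8389 - 12015}}{13441 + \left(18533 - -23146\right)} = \frac{-9088 + \sqrt{-3626}}{13441 + \left(18533 + 23146\right)} = \frac{-9088 + 7 i \sqrt{74}}{13441 + 41679} = \frac{-9088 + 7 i \sqrt{74}}{55120} = \left(-9088 + 7 i \sqrt{74}\right) \frac{1}{55120} = - \frac{568}{3445} + \frac{7 i \sqrt{74}}{55120}$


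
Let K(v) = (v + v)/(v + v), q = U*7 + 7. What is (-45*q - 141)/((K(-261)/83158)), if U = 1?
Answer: -64114818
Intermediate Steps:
q = 14 (q = 1*7 + 7 = 7 + 7 = 14)
K(v) = 1 (K(v) = (2*v)/((2*v)) = (2*v)*(1/(2*v)) = 1)
(-45*q - 141)/((K(-261)/83158)) = (-45*14 - 141)/((1/83158)) = (-630 - 141)/((1*(1/83158))) = -771/1/83158 = -771*83158 = -64114818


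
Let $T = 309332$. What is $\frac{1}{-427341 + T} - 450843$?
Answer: $- \frac{53203531588}{118009} \approx -4.5084 \cdot 10^{5}$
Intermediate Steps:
$\frac{1}{-427341 + T} - 450843 = \frac{1}{-427341 + 309332} - 450843 = \frac{1}{-118009} - 450843 = - \frac{1}{118009} - 450843 = - \frac{53203531588}{118009}$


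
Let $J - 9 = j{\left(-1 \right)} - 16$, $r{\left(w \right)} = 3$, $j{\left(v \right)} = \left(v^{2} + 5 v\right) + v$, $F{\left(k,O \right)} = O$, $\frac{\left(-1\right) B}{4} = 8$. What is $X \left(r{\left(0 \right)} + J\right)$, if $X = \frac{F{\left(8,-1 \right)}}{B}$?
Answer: $- \frac{9}{32} \approx -0.28125$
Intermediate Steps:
$B = -32$ ($B = \left(-4\right) 8 = -32$)
$j{\left(v \right)} = v^{2} + 6 v$
$X = \frac{1}{32}$ ($X = - \frac{1}{-32} = \left(-1\right) \left(- \frac{1}{32}\right) = \frac{1}{32} \approx 0.03125$)
$J = -12$ ($J = 9 - 21 = -12$)
$X \left(r{\left(0 \right)} + J\right) = \frac{3 - 12}{32} = \frac{1}{32} \left(-9\right) = - \frac{9}{32}$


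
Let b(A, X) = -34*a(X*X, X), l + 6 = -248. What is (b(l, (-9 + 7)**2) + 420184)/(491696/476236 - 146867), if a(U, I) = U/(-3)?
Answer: -150144828664/52457145687 ≈ -2.8622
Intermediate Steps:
l = -254 (l = -6 - 248 = -254)
a(U, I) = -U/3 (a(U, I) = U*(-1/3) = -U/3)
b(A, X) = 34*X**2/3 (b(A, X) = -(-34)*X*X/3 = -(-34)*X**2/3 = 34*X**2/3)
(b(l, (-9 + 7)**2) + 420184)/(491696/476236 - 146867) = (34*((-9 + 7)**2)**2/3 + 420184)/(491696/476236 - 146867) = (34*((-2)**2)**2/3 + 420184)/(491696*(1/476236) - 146867) = ((34/3)*4**2 + 420184)/(122924/119059 - 146867) = ((34/3)*16 + 420184)/(-17485715229/119059) = (544/3 + 420184)*(-119059/17485715229) = (1261096/3)*(-119059/17485715229) = -150144828664/52457145687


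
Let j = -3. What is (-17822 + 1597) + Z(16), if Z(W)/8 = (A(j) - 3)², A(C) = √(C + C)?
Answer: -16201 - 48*I*√6 ≈ -16201.0 - 117.58*I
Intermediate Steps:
A(C) = √2*√C (A(C) = √(2*C) = √2*√C)
Z(W) = 8*(-3 + I*√6)² (Z(W) = 8*(√2*√(-3) - 3)² = 8*(√2*(I*√3) - 3)² = 8*(I*√6 - 3)² = 8*(-3 + I*√6)²)
(-17822 + 1597) + Z(16) = (-17822 + 1597) + (24 - 48*I*√6) = -16225 + (24 - 48*I*√6) = -16201 - 48*I*√6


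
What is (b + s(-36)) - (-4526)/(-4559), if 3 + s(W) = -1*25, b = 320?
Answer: 1326702/4559 ≈ 291.01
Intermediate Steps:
s(W) = -28 (s(W) = -3 - 1*25 = -3 - 25 = -28)
(b + s(-36)) - (-4526)/(-4559) = (320 - 28) - (-4526)/(-4559) = 292 - (-4526)*(-1)/4559 = 292 - 1*4526/4559 = 292 - 4526/4559 = 1326702/4559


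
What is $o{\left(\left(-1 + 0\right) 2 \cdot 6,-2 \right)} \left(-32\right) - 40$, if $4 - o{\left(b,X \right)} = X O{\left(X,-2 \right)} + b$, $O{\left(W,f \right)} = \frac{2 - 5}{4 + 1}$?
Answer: $- \frac{2568}{5} \approx -513.6$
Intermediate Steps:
$O{\left(W,f \right)} = - \frac{3}{5}$
$o{\left(b,X \right)} = 4 - b + \frac{3 X}{5}$ ($o{\left(b,X \right)} = 4 - \left(X \left(- \frac{3}{5}\right) + b\right) = 4 - \left(- \frac{3 X}{5} + b\right) = 4 - \left(b - \frac{3 X}{5}\right) = 4 + \left(- b + \frac{3 X}{5}\right) = 4 - b + \frac{3 X}{5}$)
$o{\left(\left(-1 + 0\right) 2 \cdot 6,-2 \right)} \left(-32\right) - 40 = \left(4 - \left(-1 + 0\right) 2 \cdot 6 + \frac{3}{5} \left(-2\right)\right) \left(-32\right) - 40 = \left(4 - \left(-1\right) 2 \cdot 6 - \frac{6}{5}\right) \left(-32\right) - 40 = \left(4 - \left(-2\right) 6 - \frac{6}{5}\right) \left(-32\right) - 40 = \left(4 - -12 - \frac{6}{5}\right) \left(-32\right) - 40 = \left(4 + 12 - \frac{6}{5}\right) \left(-32\right) - 40 = \frac{74}{5} \left(-32\right) - 40 = - \frac{2368}{5} - 40 = - \frac{2568}{5}$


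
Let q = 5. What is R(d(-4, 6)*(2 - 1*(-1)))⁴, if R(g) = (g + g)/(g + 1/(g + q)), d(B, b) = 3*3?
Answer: 8916100448256/559840650625 ≈ 15.926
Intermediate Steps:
d(B, b) = 9
R(g) = 2*g/(g + 1/(5 + g)) (R(g) = (g + g)/(g + 1/(g + 5)) = (2*g)/(g + 1/(5 + g)) = 2*g/(g + 1/(5 + g)))
R(d(-4, 6)*(2 - 1*(-1)))⁴ = (2*(9*(2 - 1*(-1)))*(5 + 9*(2 - 1*(-1)))/(1 + (9*(2 - 1*(-1)))² + 5*(9*(2 - 1*(-1)))))⁴ = (2*(9*(2 + 1))*(5 + 9*(2 + 1))/(1 + (9*(2 + 1))² + 5*(9*(2 + 1))))⁴ = (2*(9*3)*(5 + 9*3)/(1 + (9*3)² + 5*(9*3)))⁴ = (2*27*(5 + 27)/(1 + 27² + 5*27))⁴ = (2*27*32/(1 + 729 + 135))⁴ = (2*27*32/865)⁴ = (2*27*(1/865)*32)⁴ = (1728/865)⁴ = 8916100448256/559840650625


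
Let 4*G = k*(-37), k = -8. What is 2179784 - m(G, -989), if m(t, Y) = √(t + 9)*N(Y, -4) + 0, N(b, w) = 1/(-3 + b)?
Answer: 2179784 + √83/992 ≈ 2.1798e+6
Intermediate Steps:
G = 74 (G = (-8*(-37))/4 = (¼)*296 = 74)
m(t, Y) = √(9 + t)/(-3 + Y) (m(t, Y) = √(t + 9)/(-3 + Y) + 0 = √(9 + t)/(-3 + Y) + 0 = √(9 + t)/(-3 + Y))
2179784 - m(G, -989) = 2179784 - √(9 + 74)/(-3 - 989) = 2179784 - √83/(-992) = 2179784 - (-1)*√83/992 = 2179784 + √83/992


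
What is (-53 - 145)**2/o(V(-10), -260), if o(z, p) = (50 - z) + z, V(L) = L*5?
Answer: 19602/25 ≈ 784.08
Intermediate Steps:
V(L) = 5*L
o(z, p) = 50
(-53 - 145)**2/o(V(-10), -260) = (-53 - 145)**2/50 = (-198)**2*(1/50) = 39204*(1/50) = 19602/25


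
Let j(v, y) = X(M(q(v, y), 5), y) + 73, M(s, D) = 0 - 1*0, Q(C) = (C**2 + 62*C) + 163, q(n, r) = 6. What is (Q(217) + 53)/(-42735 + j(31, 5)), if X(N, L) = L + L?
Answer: -60759/42652 ≈ -1.4245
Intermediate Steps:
Q(C) = 163 + C**2 + 62*C
M(s, D) = 0 (M(s, D) = 0 + 0 = 0)
X(N, L) = 2*L
j(v, y) = 73 + 2*y (j(v, y) = 2*y + 73 = 73 + 2*y)
(Q(217) + 53)/(-42735 + j(31, 5)) = ((163 + 217**2 + 62*217) + 53)/(-42735 + (73 + 2*5)) = ((163 + 47089 + 13454) + 53)/(-42735 + (73 + 10)) = (60706 + 53)/(-42735 + 83) = 60759/(-42652) = 60759*(-1/42652) = -60759/42652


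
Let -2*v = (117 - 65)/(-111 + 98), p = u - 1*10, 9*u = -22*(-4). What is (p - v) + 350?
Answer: 3130/9 ≈ 347.78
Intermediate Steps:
u = 88/9 (u = (-22*(-4))/9 = (⅑)*88 = 88/9 ≈ 9.7778)
p = -2/9 (p = 88/9 - 1*10 = 88/9 - 10 = -2/9 ≈ -0.22222)
v = 2 (v = -(117 - 65)/(2*(-111 + 98)) = -26/(-13) = -26*(-1)/13 = -½*(-4) = 2)
(p - v) + 350 = (-2/9 - 1*2) + 350 = (-2/9 - 2) + 350 = -20/9 + 350 = 3130/9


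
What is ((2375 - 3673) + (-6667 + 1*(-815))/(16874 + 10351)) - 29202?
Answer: -276789994/9075 ≈ -30500.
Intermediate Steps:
((2375 - 3673) + (-6667 + 1*(-815))/(16874 + 10351)) - 29202 = (-1298 + (-6667 - 815)/27225) - 29202 = (-1298 - 7482*1/27225) - 29202 = (-1298 - 2494/9075) - 29202 = -11781844/9075 - 29202 = -276789994/9075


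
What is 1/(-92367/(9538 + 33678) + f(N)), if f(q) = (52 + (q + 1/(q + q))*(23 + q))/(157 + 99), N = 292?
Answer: 5531648/1976816135 ≈ 0.0027983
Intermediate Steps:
f(q) = 13/64 + (23 + q)*(q + 1/(2*q))/256 (f(q) = (52 + (q + 1/(2*q))*(23 + q))/256 = (52 + (q + 1/(2*q))*(23 + q))*(1/256) = (52 + (23 + q)*(q + 1/(2*q)))*(1/256) = 13/64 + (23 + q)*(q + 1/(2*q))/256)
1/(-92367/(9538 + 33678) + f(N)) = 1/(-92367/(9538 + 33678) + (1/512)*(23 + 292*(105 + 2*292² + 46*292))/292) = 1/(-92367/43216 + (1/512)*(1/292)*(23 + 292*(105 + 2*85264 + 13432))) = 1/(-92367*1/43216 + (1/512)*(1/292)*(23 + 292*(105 + 170528 + 13432))) = 1/(-92367/43216 + (1/512)*(1/292)*(23 + 292*184065)) = 1/(-92367/43216 + (1/512)*(1/292)*(23 + 53746980)) = 1/(-92367/43216 + (1/512)*(1/292)*53747003) = 1/(-92367/43216 + 53747003/149504) = 1/(1976816135/5531648) = 5531648/1976816135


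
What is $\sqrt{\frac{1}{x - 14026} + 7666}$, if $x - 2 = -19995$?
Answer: $\frac{\sqrt{8871803205407}}{34019} \approx 87.556$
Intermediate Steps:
$x = -19993$ ($x = 2 - 19995 = -19993$)
$\sqrt{\frac{1}{x - 14026} + 7666} = \sqrt{\frac{1}{-19993 - 14026} + 7666} = \sqrt{\frac{1}{-34019} + 7666} = \sqrt{- \frac{1}{34019} + 7666} = \sqrt{\frac{260789653}{34019}} = \frac{\sqrt{8871803205407}}{34019}$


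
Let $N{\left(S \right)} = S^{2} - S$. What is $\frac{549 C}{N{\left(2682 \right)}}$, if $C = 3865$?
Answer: $\frac{235765}{798938} \approx 0.2951$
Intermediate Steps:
$\frac{549 C}{N{\left(2682 \right)}} = \frac{549 \cdot 3865}{2682 \left(-1 + 2682\right)} = \frac{2121885}{2682 \cdot 2681} = \frac{2121885}{7190442} = 2121885 \cdot \frac{1}{7190442} = \frac{235765}{798938}$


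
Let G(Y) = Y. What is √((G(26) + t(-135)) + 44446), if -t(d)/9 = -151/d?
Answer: √10003935/15 ≈ 210.86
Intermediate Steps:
t(d) = 1359/d (t(d) = -(-1359)/d = 1359/d)
√((G(26) + t(-135)) + 44446) = √((26 + 1359/(-135)) + 44446) = √((26 + 1359*(-1/135)) + 44446) = √((26 - 151/15) + 44446) = √(239/15 + 44446) = √(666929/15) = √10003935/15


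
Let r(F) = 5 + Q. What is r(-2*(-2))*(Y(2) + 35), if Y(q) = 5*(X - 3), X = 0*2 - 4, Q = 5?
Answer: 0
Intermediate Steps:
r(F) = 10 (r(F) = 5 + 5 = 10)
X = -4 (X = 0 - 4 = -4)
Y(q) = -35 (Y(q) = 5*(-4 - 3) = 5*(-7) = -35)
r(-2*(-2))*(Y(2) + 35) = 10*(-35 + 35) = 10*0 = 0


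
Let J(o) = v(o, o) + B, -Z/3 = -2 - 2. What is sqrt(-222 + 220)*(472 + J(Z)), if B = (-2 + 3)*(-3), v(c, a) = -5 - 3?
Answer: 461*I*sqrt(2) ≈ 651.95*I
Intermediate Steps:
v(c, a) = -8
B = -3 (B = 1*(-3) = -3)
Z = 12 (Z = -3*(-2 - 2) = -3*(-4) = 12)
J(o) = -11 (J(o) = -8 - 3 = -11)
sqrt(-222 + 220)*(472 + J(Z)) = sqrt(-222 + 220)*(472 - 11) = sqrt(-2)*461 = (I*sqrt(2))*461 = 461*I*sqrt(2)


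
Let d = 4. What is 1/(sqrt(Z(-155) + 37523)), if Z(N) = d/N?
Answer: sqrt(100165495)/1938687 ≈ 0.0051624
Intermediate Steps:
Z(N) = 4/N
1/(sqrt(Z(-155) + 37523)) = 1/(sqrt(4/(-155) + 37523)) = 1/(sqrt(4*(-1/155) + 37523)) = 1/(sqrt(-4/155 + 37523)) = 1/(sqrt(5816061/155)) = 1/(3*sqrt(100165495)/155) = sqrt(100165495)/1938687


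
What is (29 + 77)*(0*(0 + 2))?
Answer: 0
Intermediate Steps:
(29 + 77)*(0*(0 + 2)) = 106*(0*2) = 106*0 = 0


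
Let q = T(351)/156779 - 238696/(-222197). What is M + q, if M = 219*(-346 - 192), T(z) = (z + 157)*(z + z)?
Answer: -4104309730532050/34835823463 ≈ -1.1782e+5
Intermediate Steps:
T(z) = 2*z*(157 + z) (T(z) = (157 + z)*(2*z) = 2*z*(157 + z))
q = 116661525536/34835823463 (q = (2*351*(157 + 351))/156779 - 238696/(-222197) = (2*351*508)*(1/156779) - 238696*(-1/222197) = 356616*(1/156779) + 238696/222197 = 356616/156779 + 238696/222197 = 116661525536/34835823463 ≈ 3.3489)
M = -117822 (M = 219*(-538) = -117822)
M + q = -117822 + 116661525536/34835823463 = -4104309730532050/34835823463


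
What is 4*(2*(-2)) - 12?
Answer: -28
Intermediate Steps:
4*(2*(-2)) - 12 = 4*(-4) - 12 = -16 - 12 = -28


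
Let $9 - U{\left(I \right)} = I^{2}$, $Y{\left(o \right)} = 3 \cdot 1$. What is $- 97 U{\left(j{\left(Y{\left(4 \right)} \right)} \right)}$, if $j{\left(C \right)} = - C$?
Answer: $0$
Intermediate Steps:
$Y{\left(o \right)} = 3$
$U{\left(I \right)} = 9 - I^{2}$
$- 97 U{\left(j{\left(Y{\left(4 \right)} \right)} \right)} = - 97 \left(9 - \left(\left(-1\right) 3\right)^{2}\right) = - 97 \left(9 - \left(-3\right)^{2}\right) = - 97 \left(9 - 9\right) = \left(-97\right) 0 = 0$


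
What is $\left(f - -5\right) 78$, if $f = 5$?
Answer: $780$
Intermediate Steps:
$\left(f - -5\right) 78 = \left(5 - -5\right) 78 = \left(5 + 5\right) 78 = 10 \cdot 78 = 780$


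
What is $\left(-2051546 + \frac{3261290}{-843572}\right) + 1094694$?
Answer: $- \frac{403588408317}{421786} \approx -9.5686 \cdot 10^{5}$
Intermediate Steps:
$\left(-2051546 + \frac{3261290}{-843572}\right) + 1094694 = \left(-2051546 + 3261290 \left(- \frac{1}{843572}\right)\right) + 1094694 = \left(-2051546 - \frac{1630645}{421786}\right) + 1094694 = - \frac{865315011801}{421786} + 1094694 = - \frac{403588408317}{421786}$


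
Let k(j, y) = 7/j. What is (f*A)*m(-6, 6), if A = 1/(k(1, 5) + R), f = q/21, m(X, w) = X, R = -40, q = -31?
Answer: -62/231 ≈ -0.26840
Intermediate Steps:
f = -31/21 ≈ -1.4762
A = -1/33 (A = 1/(7/1 - 40) = 1/(7*1 - 40) = 1/(7 - 40) = 1/(-33) = -1/33 ≈ -0.030303)
(f*A)*m(-6, 6) = -31/21*(-1/33)*(-6) = (31/693)*(-6) = -62/231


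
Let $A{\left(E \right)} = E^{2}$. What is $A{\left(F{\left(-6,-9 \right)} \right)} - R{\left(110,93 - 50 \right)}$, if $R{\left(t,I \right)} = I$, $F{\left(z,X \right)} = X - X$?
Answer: $-43$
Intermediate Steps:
$F{\left(z,X \right)} = 0$
$A{\left(F{\left(-6,-9 \right)} \right)} - R{\left(110,93 - 50 \right)} = 0^{2} - \left(93 - 50\right) = 0 - 43 = -43$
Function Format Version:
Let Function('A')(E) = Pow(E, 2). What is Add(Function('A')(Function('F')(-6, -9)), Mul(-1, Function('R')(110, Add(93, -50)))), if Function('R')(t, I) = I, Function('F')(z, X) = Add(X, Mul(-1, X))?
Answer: -43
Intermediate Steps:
Function('F')(z, X) = 0
Add(Function('A')(Function('F')(-6, -9)), Mul(-1, Function('R')(110, Add(93, -50)))) = Add(Pow(0, 2), Mul(-1, Add(93, -50))) = Add(0, Mul(-1, 43)) = Add(0, -43) = -43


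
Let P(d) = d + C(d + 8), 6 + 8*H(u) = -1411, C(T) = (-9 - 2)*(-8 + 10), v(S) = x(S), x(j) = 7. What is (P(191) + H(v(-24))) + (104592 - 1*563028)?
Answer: -3667553/8 ≈ -4.5844e+5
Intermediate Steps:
v(S) = 7
C(T) = -22 (C(T) = -11*2 = -22)
H(u) = -1417/8 (H(u) = -¾ + (⅛)*(-1411) = -¾ - 1411/8 = -1417/8)
P(d) = -22 + d (P(d) = d - 22 = -22 + d)
(P(191) + H(v(-24))) + (104592 - 1*563028) = ((-22 + 191) - 1417/8) + (104592 - 1*563028) = (169 - 1417/8) + (104592 - 563028) = -65/8 - 458436 = -3667553/8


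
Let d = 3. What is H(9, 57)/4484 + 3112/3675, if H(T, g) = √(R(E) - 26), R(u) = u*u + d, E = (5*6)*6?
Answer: 3112/3675 + √32377/4484 ≈ 0.88693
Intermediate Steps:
E = 180 (E = 30*6 = 180)
R(u) = 3 + u² (R(u) = u*u + 3 = u² + 3 = 3 + u²)
H(T, g) = √32377 (H(T, g) = √((3 + 180²) - 26) = √((3 + 32400) - 26) = √(32403 - 26) = √32377)
H(9, 57)/4484 + 3112/3675 = √32377/4484 + 3112/3675 = 3112/3675 + √32377/4484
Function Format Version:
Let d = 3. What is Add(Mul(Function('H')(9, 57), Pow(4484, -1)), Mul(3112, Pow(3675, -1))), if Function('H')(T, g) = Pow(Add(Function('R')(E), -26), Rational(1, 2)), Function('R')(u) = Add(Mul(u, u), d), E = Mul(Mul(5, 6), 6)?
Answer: Add(Rational(3112, 3675), Mul(Rational(1, 4484), Pow(32377, Rational(1, 2)))) ≈ 0.88693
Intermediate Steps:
E = 180 (E = Mul(30, 6) = 180)
Function('R')(u) = Add(3, Pow(u, 2)) (Function('R')(u) = Add(Mul(u, u), 3) = Add(Pow(u, 2), 3) = Add(3, Pow(u, 2)))
Function('H')(T, g) = Pow(32377, Rational(1, 2)) (Function('H')(T, g) = Pow(Add(Add(3, Pow(180, 2)), -26), Rational(1, 2)) = Pow(Add(Add(3, 32400), -26), Rational(1, 2)) = Pow(Add(32403, -26), Rational(1, 2)) = Pow(32377, Rational(1, 2)))
Add(Mul(Function('H')(9, 57), Pow(4484, -1)), Mul(3112, Pow(3675, -1))) = Add(Mul(Pow(32377, Rational(1, 2)), Pow(4484, -1)), Mul(3112, Pow(3675, -1))) = Add(Mul(Pow(32377, Rational(1, 2)), Rational(1, 4484)), Mul(3112, Rational(1, 3675))) = Add(Mul(Rational(1, 4484), Pow(32377, Rational(1, 2))), Rational(3112, 3675)) = Add(Rational(3112, 3675), Mul(Rational(1, 4484), Pow(32377, Rational(1, 2))))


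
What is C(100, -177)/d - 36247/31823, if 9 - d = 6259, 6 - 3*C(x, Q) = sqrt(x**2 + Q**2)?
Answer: -113303698/99446875 + sqrt(41329)/18750 ≈ -1.1285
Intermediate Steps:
C(x, Q) = 2 - sqrt(Q**2 + x**2)/3 (C(x, Q) = 2 - sqrt(x**2 + Q**2)/3 = 2 - sqrt(Q**2 + x**2)/3)
d = -6250 (d = 9 - 1*6259 = 9 - 6259 = -6250)
C(100, -177)/d - 36247/31823 = (2 - sqrt((-177)**2 + 100**2)/3)/(-6250) - 36247/31823 = (2 - sqrt(31329 + 10000)/3)*(-1/6250) - 36247*1/31823 = (2 - sqrt(41329)/3)*(-1/6250) - 36247/31823 = (-1/3125 + sqrt(41329)/18750) - 36247/31823 = -113303698/99446875 + sqrt(41329)/18750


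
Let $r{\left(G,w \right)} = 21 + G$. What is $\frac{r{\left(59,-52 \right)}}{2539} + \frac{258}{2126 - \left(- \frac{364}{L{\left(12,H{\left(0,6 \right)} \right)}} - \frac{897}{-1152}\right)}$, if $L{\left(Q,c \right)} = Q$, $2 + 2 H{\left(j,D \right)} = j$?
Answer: $\frac{105920816}{700538029} \approx 0.1512$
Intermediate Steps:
$H{\left(j,D \right)} = -1 + \frac{j}{2}$
$\frac{r{\left(59,-52 \right)}}{2539} + \frac{258}{2126 - \left(- \frac{364}{L{\left(12,H{\left(0,6 \right)} \right)}} - \frac{897}{-1152}\right)} = \frac{21 + 59}{2539} + \frac{258}{2126 - \left(- \frac{364}{12} - \frac{897}{-1152}\right)} = 80 \cdot \frac{1}{2539} + \frac{258}{2126 - \left(\left(-364\right) \frac{1}{12} - - \frac{299}{384}\right)} = \frac{80}{2539} + \frac{258}{2126 - \left(- \frac{91}{3} + \frac{299}{384}\right)} = \frac{80}{2539} + \frac{258}{2126 - - \frac{3783}{128}} = \frac{80}{2539} + \frac{258}{2126 + \frac{3783}{128}} = \frac{80}{2539} + \frac{258}{\frac{275911}{128}} = \frac{80}{2539} + 258 \cdot \frac{128}{275911} = \frac{80}{2539} + \frac{33024}{275911} = \frac{105920816}{700538029}$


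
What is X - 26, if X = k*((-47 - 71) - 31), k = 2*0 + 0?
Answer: -26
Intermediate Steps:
k = 0 (k = 0 + 0 = 0)
X = 0 (X = 0*((-47 - 71) - 31) = 0*(-118 - 31) = 0*(-149) = 0)
X - 26 = 0 - 26 = -26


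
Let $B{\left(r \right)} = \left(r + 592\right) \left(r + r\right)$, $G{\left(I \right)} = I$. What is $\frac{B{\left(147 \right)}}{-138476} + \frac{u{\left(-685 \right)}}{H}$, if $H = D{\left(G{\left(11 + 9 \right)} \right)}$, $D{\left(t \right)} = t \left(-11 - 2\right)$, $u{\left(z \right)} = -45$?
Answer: $- \frac{193299}{138476} \approx -1.3959$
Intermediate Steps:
$B{\left(r \right)} = 2 r \left(592 + r\right)$ ($B{\left(r \right)} = \left(592 + r\right) 2 r = 2 r \left(592 + r\right)$)
$D{\left(t \right)} = - 13 t$ ($D{\left(t \right)} = t \left(-13\right) = - 13 t$)
$H = -260$ ($H = - 13 \left(11 + 9\right) = \left(-13\right) 20 = -260$)
$\frac{B{\left(147 \right)}}{-138476} + \frac{u{\left(-685 \right)}}{H} = \frac{2 \cdot 147 \left(592 + 147\right)}{-138476} - \frac{45}{-260} = 2 \cdot 147 \cdot 739 \left(- \frac{1}{138476}\right) - - \frac{9}{52} = 217266 \left(- \frac{1}{138476}\right) + \frac{9}{52} = - \frac{108633}{69238} + \frac{9}{52} = - \frac{193299}{138476}$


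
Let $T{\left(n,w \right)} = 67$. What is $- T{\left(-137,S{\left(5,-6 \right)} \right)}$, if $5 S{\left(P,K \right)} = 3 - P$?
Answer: $-67$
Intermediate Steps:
$S{\left(P,K \right)} = \frac{3}{5} - \frac{P}{5}$ ($S{\left(P,K \right)} = \frac{3 - P}{5} = \frac{3}{5} - \frac{P}{5}$)
$- T{\left(-137,S{\left(5,-6 \right)} \right)} = \left(-1\right) 67 = -67$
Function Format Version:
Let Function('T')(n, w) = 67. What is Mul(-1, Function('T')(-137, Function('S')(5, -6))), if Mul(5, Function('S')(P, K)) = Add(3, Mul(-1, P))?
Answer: -67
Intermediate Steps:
Function('S')(P, K) = Add(Rational(3, 5), Mul(Rational(-1, 5), P)) (Function('S')(P, K) = Mul(Rational(1, 5), Add(3, Mul(-1, P))) = Add(Rational(3, 5), Mul(Rational(-1, 5), P)))
Mul(-1, Function('T')(-137, Function('S')(5, -6))) = Mul(-1, 67) = -67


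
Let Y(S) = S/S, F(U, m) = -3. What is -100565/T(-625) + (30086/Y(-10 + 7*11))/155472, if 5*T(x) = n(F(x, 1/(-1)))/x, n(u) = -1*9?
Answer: -8143250829871/233208 ≈ -3.4918e+7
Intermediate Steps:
n(u) = -9
Y(S) = 1
T(x) = -9/(5*x) (T(x) = (-9/x)/5 = -9/(5*x))
-100565/T(-625) + (30086/Y(-10 + 7*11))/155472 = -100565/((-9/5/(-625))) + (30086/1)/155472 = -100565/((-9/5*(-1/625))) + (30086*1)*(1/155472) = -100565/9/3125 + 30086*(1/155472) = -100565*3125/9 + 15043/77736 = -314265625/9 + 15043/77736 = -8143250829871/233208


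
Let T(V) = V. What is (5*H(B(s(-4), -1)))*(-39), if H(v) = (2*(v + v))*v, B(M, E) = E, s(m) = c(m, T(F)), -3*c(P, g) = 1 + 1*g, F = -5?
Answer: -780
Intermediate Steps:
c(P, g) = -⅓ - g/3 (c(P, g) = -(1 + 1*g)/3 = -(1 + g)/3 = -⅓ - g/3)
s(m) = 4/3 (s(m) = -⅓ - ⅓*(-5) = -⅓ + 5/3 = 4/3)
H(v) = 4*v² (H(v) = (2*(2*v))*v = (4*v)*v = 4*v²)
(5*H(B(s(-4), -1)))*(-39) = (5*(4*(-1)²))*(-39) = (5*(4*1))*(-39) = (5*4)*(-39) = 20*(-39) = -780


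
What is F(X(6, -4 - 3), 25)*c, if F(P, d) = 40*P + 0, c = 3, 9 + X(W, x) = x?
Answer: -1920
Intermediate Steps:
X(W, x) = -9 + x
F(P, d) = 40*P
F(X(6, -4 - 3), 25)*c = (40*(-9 + (-4 - 3)))*3 = (40*(-9 - 7))*3 = (40*(-16))*3 = -640*3 = -1920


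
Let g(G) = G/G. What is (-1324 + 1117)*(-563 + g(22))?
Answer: 116334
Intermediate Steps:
g(G) = 1
(-1324 + 1117)*(-563 + g(22)) = (-1324 + 1117)*(-563 + 1) = -207*(-562) = 116334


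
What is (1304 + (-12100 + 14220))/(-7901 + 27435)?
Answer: 1712/9767 ≈ 0.17528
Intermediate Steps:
(1304 + (-12100 + 14220))/(-7901 + 27435) = (1304 + 2120)/19534 = 3424*(1/19534) = 1712/9767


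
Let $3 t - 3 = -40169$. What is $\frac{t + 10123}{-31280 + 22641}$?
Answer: $\frac{9797}{25917} \approx 0.37801$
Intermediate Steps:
$t = - \frac{40166}{3}$ ($t = 1 + \frac{1}{3} \left(-40169\right) = 1 - \frac{40169}{3} = - \frac{40166}{3} \approx -13389.0$)
$\frac{t + 10123}{-31280 + 22641} = \frac{- \frac{40166}{3} + 10123}{-31280 + 22641} = - \frac{9797}{3 \left(-8639\right)} = \left(- \frac{9797}{3}\right) \left(- \frac{1}{8639}\right) = \frac{9797}{25917}$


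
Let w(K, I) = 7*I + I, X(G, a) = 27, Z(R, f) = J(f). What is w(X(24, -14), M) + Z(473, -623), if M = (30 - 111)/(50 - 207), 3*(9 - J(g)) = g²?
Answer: -60930070/471 ≈ -1.2936e+5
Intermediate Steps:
J(g) = 9 - g²/3
Z(R, f) = 9 - f²/3
M = 81/157 (M = -81/(-157) = -81*(-1/157) = 81/157 ≈ 0.51592)
w(K, I) = 8*I
w(X(24, -14), M) + Z(473, -623) = 8*(81/157) + (9 - ⅓*(-623)²) = 648/157 + (9 - ⅓*388129) = 648/157 + (9 - 388129/3) = 648/157 - 388102/3 = -60930070/471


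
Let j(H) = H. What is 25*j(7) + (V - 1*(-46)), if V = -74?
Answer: 147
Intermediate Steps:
25*j(7) + (V - 1*(-46)) = 25*7 + (-74 - 1*(-46)) = 175 + (-74 + 46) = 175 - 28 = 147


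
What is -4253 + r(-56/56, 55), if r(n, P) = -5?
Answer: -4258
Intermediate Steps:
-4253 + r(-56/56, 55) = -4253 - 5 = -4258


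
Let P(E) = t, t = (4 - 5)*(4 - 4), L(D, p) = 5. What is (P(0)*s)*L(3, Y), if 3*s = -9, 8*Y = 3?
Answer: 0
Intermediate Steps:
Y = 3/8 (Y = (⅛)*3 = 3/8 ≈ 0.37500)
s = -3 (s = (⅓)*(-9) = -3)
t = 0 (t = -1*0 = 0)
P(E) = 0
(P(0)*s)*L(3, Y) = (0*(-3))*5 = 0*5 = 0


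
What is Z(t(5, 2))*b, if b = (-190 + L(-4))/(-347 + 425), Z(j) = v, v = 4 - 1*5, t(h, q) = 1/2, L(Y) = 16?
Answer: 29/13 ≈ 2.2308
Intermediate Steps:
t(h, q) = ½
v = -1 (v = 4 - 5 = -1)
Z(j) = -1
b = -29/13 (b = (-190 + 16)/(-347 + 425) = -174/78 = -174*1/78 = -29/13 ≈ -2.2308)
Z(t(5, 2))*b = -1*(-29/13) = 29/13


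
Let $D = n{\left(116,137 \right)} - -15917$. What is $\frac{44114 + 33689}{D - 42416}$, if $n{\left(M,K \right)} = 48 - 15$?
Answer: $- \frac{7073}{2406} \approx -2.9397$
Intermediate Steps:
$n{\left(M,K \right)} = 33$ ($n{\left(M,K \right)} = 48 - 15 = 33$)
$D = 15950$ ($D = 33 - -15917 = 33 + 15917 = 15950$)
$\frac{44114 + 33689}{D - 42416} = \frac{44114 + 33689}{15950 - 42416} = \frac{77803}{-26466} = 77803 \left(- \frac{1}{26466}\right) = - \frac{7073}{2406}$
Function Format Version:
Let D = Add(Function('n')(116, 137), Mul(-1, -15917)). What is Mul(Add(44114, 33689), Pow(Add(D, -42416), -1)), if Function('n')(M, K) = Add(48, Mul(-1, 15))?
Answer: Rational(-7073, 2406) ≈ -2.9397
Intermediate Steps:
Function('n')(M, K) = 33 (Function('n')(M, K) = Add(48, -15) = 33)
D = 15950 (D = Add(33, Mul(-1, -15917)) = Add(33, 15917) = 15950)
Mul(Add(44114, 33689), Pow(Add(D, -42416), -1)) = Mul(Add(44114, 33689), Pow(Add(15950, -42416), -1)) = Mul(77803, Pow(-26466, -1)) = Mul(77803, Rational(-1, 26466)) = Rational(-7073, 2406)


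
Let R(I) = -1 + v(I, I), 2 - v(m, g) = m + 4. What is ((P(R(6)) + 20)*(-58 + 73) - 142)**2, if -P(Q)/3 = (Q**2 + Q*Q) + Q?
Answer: 45252529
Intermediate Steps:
v(m, g) = -2 - m (v(m, g) = 2 - (m + 4) = 2 - (4 + m) = 2 + (-4 - m) = -2 - m)
R(I) = -3 - I (R(I) = -1 + (-2 - I) = -3 - I)
P(Q) = -6*Q**2 - 3*Q (P(Q) = -3*((Q**2 + Q*Q) + Q) = -3*((Q**2 + Q**2) + Q) = -3*(2*Q**2 + Q) = -3*(Q + 2*Q**2) = -6*Q**2 - 3*Q)
((P(R(6)) + 20)*(-58 + 73) - 142)**2 = ((-3*(-3 - 1*6)*(1 + 2*(-3 - 1*6)) + 20)*(-58 + 73) - 142)**2 = ((-3*(-3 - 6)*(1 + 2*(-3 - 6)) + 20)*15 - 142)**2 = ((-3*(-9)*(1 + 2*(-9)) + 20)*15 - 142)**2 = ((-3*(-9)*(1 - 18) + 20)*15 - 142)**2 = ((-3*(-9)*(-17) + 20)*15 - 142)**2 = ((-459 + 20)*15 - 142)**2 = (-439*15 - 142)**2 = (-6585 - 142)**2 = (-6727)**2 = 45252529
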